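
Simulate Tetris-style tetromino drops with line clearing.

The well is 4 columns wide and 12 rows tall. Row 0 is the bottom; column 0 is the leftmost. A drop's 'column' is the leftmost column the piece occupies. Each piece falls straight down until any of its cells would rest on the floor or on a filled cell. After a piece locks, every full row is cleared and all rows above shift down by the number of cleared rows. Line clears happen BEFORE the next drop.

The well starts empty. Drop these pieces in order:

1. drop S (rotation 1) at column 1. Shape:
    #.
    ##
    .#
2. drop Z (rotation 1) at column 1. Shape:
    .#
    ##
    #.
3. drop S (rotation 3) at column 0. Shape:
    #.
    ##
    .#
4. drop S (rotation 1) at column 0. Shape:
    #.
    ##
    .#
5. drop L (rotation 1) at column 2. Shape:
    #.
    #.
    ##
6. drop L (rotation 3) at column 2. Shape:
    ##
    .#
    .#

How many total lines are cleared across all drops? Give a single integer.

Answer: 3

Derivation:
Drop 1: S rot1 at col 1 lands with bottom-row=0; cleared 0 line(s) (total 0); column heights now [0 3 2 0], max=3
Drop 2: Z rot1 at col 1 lands with bottom-row=3; cleared 0 line(s) (total 0); column heights now [0 5 6 0], max=6
Drop 3: S rot3 at col 0 lands with bottom-row=5; cleared 0 line(s) (total 0); column heights now [8 7 6 0], max=8
Drop 4: S rot1 at col 0 lands with bottom-row=7; cleared 0 line(s) (total 0); column heights now [10 9 6 0], max=10
Drop 5: L rot1 at col 2 lands with bottom-row=6; cleared 1 line(s) (total 1); column heights now [9 8 8 0], max=9
Drop 6: L rot3 at col 2 lands with bottom-row=6; cleared 2 line(s) (total 3); column heights now [7 6 7 7], max=7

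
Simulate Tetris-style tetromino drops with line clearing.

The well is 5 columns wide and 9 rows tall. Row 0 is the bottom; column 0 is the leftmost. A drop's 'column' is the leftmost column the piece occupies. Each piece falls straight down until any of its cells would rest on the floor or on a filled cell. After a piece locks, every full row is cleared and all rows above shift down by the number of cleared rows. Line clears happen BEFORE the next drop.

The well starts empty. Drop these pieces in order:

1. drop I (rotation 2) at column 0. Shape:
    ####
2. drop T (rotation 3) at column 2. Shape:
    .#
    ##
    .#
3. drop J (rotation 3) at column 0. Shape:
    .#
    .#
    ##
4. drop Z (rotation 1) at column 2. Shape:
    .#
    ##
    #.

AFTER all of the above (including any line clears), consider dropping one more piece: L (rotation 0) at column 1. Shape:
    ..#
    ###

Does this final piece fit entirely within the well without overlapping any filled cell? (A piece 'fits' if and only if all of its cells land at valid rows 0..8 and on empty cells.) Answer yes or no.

Answer: yes

Derivation:
Drop 1: I rot2 at col 0 lands with bottom-row=0; cleared 0 line(s) (total 0); column heights now [1 1 1 1 0], max=1
Drop 2: T rot3 at col 2 lands with bottom-row=1; cleared 0 line(s) (total 0); column heights now [1 1 3 4 0], max=4
Drop 3: J rot3 at col 0 lands with bottom-row=1; cleared 0 line(s) (total 0); column heights now [2 4 3 4 0], max=4
Drop 4: Z rot1 at col 2 lands with bottom-row=3; cleared 0 line(s) (total 0); column heights now [2 4 5 6 0], max=6
Test piece L rot0 at col 1 (width 3): heights before test = [2 4 5 6 0]; fits = True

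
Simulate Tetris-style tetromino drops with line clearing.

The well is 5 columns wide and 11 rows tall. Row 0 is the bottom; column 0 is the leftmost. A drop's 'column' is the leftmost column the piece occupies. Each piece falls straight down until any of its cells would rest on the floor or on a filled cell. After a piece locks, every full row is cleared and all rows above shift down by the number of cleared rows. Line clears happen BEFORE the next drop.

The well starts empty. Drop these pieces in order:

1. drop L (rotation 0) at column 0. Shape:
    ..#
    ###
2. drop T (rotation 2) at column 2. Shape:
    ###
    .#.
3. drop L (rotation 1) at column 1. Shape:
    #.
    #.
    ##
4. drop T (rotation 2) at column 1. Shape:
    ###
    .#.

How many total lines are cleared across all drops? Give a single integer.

Drop 1: L rot0 at col 0 lands with bottom-row=0; cleared 0 line(s) (total 0); column heights now [1 1 2 0 0], max=2
Drop 2: T rot2 at col 2 lands with bottom-row=1; cleared 0 line(s) (total 0); column heights now [1 1 3 3 3], max=3
Drop 3: L rot1 at col 1 lands with bottom-row=3; cleared 0 line(s) (total 0); column heights now [1 6 4 3 3], max=6
Drop 4: T rot2 at col 1 lands with bottom-row=5; cleared 0 line(s) (total 0); column heights now [1 7 7 7 3], max=7

Answer: 0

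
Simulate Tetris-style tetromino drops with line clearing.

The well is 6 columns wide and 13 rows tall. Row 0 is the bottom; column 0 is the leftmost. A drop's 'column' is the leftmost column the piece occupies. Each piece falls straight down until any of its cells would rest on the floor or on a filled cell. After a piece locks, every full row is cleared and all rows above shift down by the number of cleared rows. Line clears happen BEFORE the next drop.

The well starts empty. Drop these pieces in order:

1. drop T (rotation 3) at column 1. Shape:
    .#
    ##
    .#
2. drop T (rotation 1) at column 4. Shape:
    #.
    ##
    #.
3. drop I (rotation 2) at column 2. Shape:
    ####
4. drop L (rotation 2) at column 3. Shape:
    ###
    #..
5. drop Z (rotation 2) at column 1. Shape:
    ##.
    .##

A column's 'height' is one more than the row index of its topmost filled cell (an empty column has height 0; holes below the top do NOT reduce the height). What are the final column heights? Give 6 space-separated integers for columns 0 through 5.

Drop 1: T rot3 at col 1 lands with bottom-row=0; cleared 0 line(s) (total 0); column heights now [0 2 3 0 0 0], max=3
Drop 2: T rot1 at col 4 lands with bottom-row=0; cleared 0 line(s) (total 0); column heights now [0 2 3 0 3 2], max=3
Drop 3: I rot2 at col 2 lands with bottom-row=3; cleared 0 line(s) (total 0); column heights now [0 2 4 4 4 4], max=4
Drop 4: L rot2 at col 3 lands with bottom-row=4; cleared 0 line(s) (total 0); column heights now [0 2 4 6 6 6], max=6
Drop 5: Z rot2 at col 1 lands with bottom-row=6; cleared 0 line(s) (total 0); column heights now [0 8 8 7 6 6], max=8

Answer: 0 8 8 7 6 6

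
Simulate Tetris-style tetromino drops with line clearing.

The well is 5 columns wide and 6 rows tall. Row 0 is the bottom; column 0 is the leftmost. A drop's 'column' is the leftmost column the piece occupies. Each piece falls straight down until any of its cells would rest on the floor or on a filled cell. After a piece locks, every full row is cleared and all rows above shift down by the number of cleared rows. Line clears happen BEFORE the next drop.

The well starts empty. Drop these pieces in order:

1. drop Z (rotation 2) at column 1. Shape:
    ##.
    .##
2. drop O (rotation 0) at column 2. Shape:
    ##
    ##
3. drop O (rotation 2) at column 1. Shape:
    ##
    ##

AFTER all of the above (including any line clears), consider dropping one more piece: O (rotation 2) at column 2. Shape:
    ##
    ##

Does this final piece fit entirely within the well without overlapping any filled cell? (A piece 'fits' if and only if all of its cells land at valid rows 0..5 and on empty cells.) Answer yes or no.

Drop 1: Z rot2 at col 1 lands with bottom-row=0; cleared 0 line(s) (total 0); column heights now [0 2 2 1 0], max=2
Drop 2: O rot0 at col 2 lands with bottom-row=2; cleared 0 line(s) (total 0); column heights now [0 2 4 4 0], max=4
Drop 3: O rot2 at col 1 lands with bottom-row=4; cleared 0 line(s) (total 0); column heights now [0 6 6 4 0], max=6
Test piece O rot2 at col 2 (width 2): heights before test = [0 6 6 4 0]; fits = False

Answer: no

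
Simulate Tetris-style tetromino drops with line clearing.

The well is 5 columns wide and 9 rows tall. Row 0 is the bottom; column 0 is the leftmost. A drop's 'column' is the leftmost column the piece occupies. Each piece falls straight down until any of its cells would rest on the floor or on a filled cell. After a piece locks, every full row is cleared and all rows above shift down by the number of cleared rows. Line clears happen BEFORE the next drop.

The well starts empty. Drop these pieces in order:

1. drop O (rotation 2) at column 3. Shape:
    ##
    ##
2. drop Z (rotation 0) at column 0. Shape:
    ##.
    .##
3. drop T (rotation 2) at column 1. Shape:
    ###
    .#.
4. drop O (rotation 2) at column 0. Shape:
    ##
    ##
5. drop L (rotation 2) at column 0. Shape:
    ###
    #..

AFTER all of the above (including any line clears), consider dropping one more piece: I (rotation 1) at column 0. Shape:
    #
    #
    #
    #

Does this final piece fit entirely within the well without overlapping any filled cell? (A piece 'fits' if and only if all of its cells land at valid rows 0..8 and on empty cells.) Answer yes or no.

Answer: no

Derivation:
Drop 1: O rot2 at col 3 lands with bottom-row=0; cleared 0 line(s) (total 0); column heights now [0 0 0 2 2], max=2
Drop 2: Z rot0 at col 0 lands with bottom-row=0; cleared 0 line(s) (total 0); column heights now [2 2 1 2 2], max=2
Drop 3: T rot2 at col 1 lands with bottom-row=1; cleared 1 line(s) (total 1); column heights now [0 2 2 2 1], max=2
Drop 4: O rot2 at col 0 lands with bottom-row=2; cleared 0 line(s) (total 1); column heights now [4 4 2 2 1], max=4
Drop 5: L rot2 at col 0 lands with bottom-row=4; cleared 0 line(s) (total 1); column heights now [6 6 6 2 1], max=6
Test piece I rot1 at col 0 (width 1): heights before test = [6 6 6 2 1]; fits = False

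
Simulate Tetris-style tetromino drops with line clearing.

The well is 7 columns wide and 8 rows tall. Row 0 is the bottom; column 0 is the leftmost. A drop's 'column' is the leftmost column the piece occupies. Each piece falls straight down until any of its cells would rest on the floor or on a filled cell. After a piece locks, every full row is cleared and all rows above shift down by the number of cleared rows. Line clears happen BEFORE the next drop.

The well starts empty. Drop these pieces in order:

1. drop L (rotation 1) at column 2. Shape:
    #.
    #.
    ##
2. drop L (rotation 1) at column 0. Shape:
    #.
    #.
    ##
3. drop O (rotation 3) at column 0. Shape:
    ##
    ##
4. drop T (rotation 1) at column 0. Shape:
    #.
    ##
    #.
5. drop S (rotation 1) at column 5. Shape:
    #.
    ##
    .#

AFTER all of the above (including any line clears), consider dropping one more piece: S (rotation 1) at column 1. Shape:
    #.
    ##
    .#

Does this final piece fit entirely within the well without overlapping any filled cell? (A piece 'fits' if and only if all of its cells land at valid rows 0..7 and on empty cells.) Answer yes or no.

Drop 1: L rot1 at col 2 lands with bottom-row=0; cleared 0 line(s) (total 0); column heights now [0 0 3 1 0 0 0], max=3
Drop 2: L rot1 at col 0 lands with bottom-row=0; cleared 0 line(s) (total 0); column heights now [3 1 3 1 0 0 0], max=3
Drop 3: O rot3 at col 0 lands with bottom-row=3; cleared 0 line(s) (total 0); column heights now [5 5 3 1 0 0 0], max=5
Drop 4: T rot1 at col 0 lands with bottom-row=5; cleared 0 line(s) (total 0); column heights now [8 7 3 1 0 0 0], max=8
Drop 5: S rot1 at col 5 lands with bottom-row=0; cleared 0 line(s) (total 0); column heights now [8 7 3 1 0 3 2], max=8
Test piece S rot1 at col 1 (width 2): heights before test = [8 7 3 1 0 3 2]; fits = False

Answer: no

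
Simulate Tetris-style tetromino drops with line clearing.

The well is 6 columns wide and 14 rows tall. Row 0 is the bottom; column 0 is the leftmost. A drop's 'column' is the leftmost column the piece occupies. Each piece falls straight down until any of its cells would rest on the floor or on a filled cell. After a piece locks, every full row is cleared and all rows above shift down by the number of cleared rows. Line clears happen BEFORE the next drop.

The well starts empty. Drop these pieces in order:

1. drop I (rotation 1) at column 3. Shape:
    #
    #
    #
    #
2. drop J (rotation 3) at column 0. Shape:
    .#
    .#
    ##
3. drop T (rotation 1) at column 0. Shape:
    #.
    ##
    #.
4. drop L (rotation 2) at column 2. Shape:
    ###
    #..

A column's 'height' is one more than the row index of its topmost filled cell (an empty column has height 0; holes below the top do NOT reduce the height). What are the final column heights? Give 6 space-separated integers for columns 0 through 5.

Answer: 5 4 5 5 5 0

Derivation:
Drop 1: I rot1 at col 3 lands with bottom-row=0; cleared 0 line(s) (total 0); column heights now [0 0 0 4 0 0], max=4
Drop 2: J rot3 at col 0 lands with bottom-row=0; cleared 0 line(s) (total 0); column heights now [1 3 0 4 0 0], max=4
Drop 3: T rot1 at col 0 lands with bottom-row=2; cleared 0 line(s) (total 0); column heights now [5 4 0 4 0 0], max=5
Drop 4: L rot2 at col 2 lands with bottom-row=3; cleared 0 line(s) (total 0); column heights now [5 4 5 5 5 0], max=5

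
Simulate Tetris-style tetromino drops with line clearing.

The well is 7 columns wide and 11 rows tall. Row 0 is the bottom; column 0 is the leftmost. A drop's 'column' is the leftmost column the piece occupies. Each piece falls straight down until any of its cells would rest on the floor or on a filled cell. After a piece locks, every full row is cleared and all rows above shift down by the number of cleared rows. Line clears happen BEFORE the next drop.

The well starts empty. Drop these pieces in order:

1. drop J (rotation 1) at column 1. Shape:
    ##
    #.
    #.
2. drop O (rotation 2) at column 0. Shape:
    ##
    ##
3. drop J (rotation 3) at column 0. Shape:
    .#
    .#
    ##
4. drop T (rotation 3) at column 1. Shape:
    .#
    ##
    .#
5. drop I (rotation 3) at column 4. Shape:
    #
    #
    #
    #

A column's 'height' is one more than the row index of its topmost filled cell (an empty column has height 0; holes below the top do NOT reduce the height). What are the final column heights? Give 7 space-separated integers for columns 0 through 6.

Drop 1: J rot1 at col 1 lands with bottom-row=0; cleared 0 line(s) (total 0); column heights now [0 3 3 0 0 0 0], max=3
Drop 2: O rot2 at col 0 lands with bottom-row=3; cleared 0 line(s) (total 0); column heights now [5 5 3 0 0 0 0], max=5
Drop 3: J rot3 at col 0 lands with bottom-row=5; cleared 0 line(s) (total 0); column heights now [6 8 3 0 0 0 0], max=8
Drop 4: T rot3 at col 1 lands with bottom-row=7; cleared 0 line(s) (total 0); column heights now [6 9 10 0 0 0 0], max=10
Drop 5: I rot3 at col 4 lands with bottom-row=0; cleared 0 line(s) (total 0); column heights now [6 9 10 0 4 0 0], max=10

Answer: 6 9 10 0 4 0 0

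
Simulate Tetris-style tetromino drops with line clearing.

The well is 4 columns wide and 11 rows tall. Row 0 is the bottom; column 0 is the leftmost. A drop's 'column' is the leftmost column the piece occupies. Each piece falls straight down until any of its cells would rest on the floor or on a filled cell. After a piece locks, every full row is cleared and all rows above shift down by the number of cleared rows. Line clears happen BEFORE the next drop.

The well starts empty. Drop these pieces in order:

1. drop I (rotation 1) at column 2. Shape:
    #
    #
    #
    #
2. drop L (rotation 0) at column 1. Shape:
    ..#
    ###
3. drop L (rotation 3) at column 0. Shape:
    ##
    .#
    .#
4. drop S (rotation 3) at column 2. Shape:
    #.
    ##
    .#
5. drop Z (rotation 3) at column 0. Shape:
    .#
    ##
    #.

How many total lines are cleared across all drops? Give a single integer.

Answer: 1

Derivation:
Drop 1: I rot1 at col 2 lands with bottom-row=0; cleared 0 line(s) (total 0); column heights now [0 0 4 0], max=4
Drop 2: L rot0 at col 1 lands with bottom-row=4; cleared 0 line(s) (total 0); column heights now [0 5 5 6], max=6
Drop 3: L rot3 at col 0 lands with bottom-row=5; cleared 0 line(s) (total 0); column heights now [8 8 5 6], max=8
Drop 4: S rot3 at col 2 lands with bottom-row=6; cleared 1 line(s) (total 1); column heights now [0 7 8 7], max=8
Drop 5: Z rot3 at col 0 lands with bottom-row=6; cleared 0 line(s) (total 1); column heights now [8 9 8 7], max=9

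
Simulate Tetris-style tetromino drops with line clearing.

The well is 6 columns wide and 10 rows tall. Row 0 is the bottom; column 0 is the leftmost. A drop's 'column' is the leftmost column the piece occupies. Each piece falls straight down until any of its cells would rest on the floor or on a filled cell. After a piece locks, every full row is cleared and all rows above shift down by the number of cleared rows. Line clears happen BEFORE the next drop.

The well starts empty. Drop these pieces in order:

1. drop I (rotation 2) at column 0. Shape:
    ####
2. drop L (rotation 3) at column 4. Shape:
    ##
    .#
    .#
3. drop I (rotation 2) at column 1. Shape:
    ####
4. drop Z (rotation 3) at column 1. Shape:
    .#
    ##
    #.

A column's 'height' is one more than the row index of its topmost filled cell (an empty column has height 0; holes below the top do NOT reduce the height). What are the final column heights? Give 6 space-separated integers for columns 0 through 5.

Answer: 1 6 7 4 4 3

Derivation:
Drop 1: I rot2 at col 0 lands with bottom-row=0; cleared 0 line(s) (total 0); column heights now [1 1 1 1 0 0], max=1
Drop 2: L rot3 at col 4 lands with bottom-row=0; cleared 0 line(s) (total 0); column heights now [1 1 1 1 3 3], max=3
Drop 3: I rot2 at col 1 lands with bottom-row=3; cleared 0 line(s) (total 0); column heights now [1 4 4 4 4 3], max=4
Drop 4: Z rot3 at col 1 lands with bottom-row=4; cleared 0 line(s) (total 0); column heights now [1 6 7 4 4 3], max=7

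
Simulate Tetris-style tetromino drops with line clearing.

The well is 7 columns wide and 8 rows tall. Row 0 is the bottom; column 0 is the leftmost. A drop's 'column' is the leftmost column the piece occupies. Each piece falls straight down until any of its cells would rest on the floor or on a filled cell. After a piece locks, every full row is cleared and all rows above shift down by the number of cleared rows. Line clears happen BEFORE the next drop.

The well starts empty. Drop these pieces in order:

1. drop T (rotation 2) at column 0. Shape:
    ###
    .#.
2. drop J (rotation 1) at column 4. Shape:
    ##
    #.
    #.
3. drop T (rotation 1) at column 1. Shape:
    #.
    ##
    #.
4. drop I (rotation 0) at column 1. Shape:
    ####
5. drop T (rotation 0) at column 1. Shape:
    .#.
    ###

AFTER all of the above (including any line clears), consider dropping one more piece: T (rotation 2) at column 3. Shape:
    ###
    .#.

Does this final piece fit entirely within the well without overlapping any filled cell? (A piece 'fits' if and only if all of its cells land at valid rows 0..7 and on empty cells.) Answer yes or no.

Answer: yes

Derivation:
Drop 1: T rot2 at col 0 lands with bottom-row=0; cleared 0 line(s) (total 0); column heights now [2 2 2 0 0 0 0], max=2
Drop 2: J rot1 at col 4 lands with bottom-row=0; cleared 0 line(s) (total 0); column heights now [2 2 2 0 3 3 0], max=3
Drop 3: T rot1 at col 1 lands with bottom-row=2; cleared 0 line(s) (total 0); column heights now [2 5 4 0 3 3 0], max=5
Drop 4: I rot0 at col 1 lands with bottom-row=5; cleared 0 line(s) (total 0); column heights now [2 6 6 6 6 3 0], max=6
Drop 5: T rot0 at col 1 lands with bottom-row=6; cleared 0 line(s) (total 0); column heights now [2 7 8 7 6 3 0], max=8
Test piece T rot2 at col 3 (width 3): heights before test = [2 7 8 7 6 3 0]; fits = True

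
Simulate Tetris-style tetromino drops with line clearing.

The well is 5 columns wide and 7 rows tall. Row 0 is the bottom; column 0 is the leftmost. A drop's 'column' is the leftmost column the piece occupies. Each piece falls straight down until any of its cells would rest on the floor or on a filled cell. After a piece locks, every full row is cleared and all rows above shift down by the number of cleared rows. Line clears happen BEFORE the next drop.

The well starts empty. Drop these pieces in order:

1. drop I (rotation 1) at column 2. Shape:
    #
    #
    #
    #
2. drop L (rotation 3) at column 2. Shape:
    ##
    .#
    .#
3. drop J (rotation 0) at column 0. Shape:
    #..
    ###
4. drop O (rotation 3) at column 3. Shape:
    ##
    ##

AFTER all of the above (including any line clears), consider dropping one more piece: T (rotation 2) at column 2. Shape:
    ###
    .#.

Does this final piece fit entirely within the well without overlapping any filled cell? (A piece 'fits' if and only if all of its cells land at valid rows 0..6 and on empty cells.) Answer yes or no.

Answer: no

Derivation:
Drop 1: I rot1 at col 2 lands with bottom-row=0; cleared 0 line(s) (total 0); column heights now [0 0 4 0 0], max=4
Drop 2: L rot3 at col 2 lands with bottom-row=2; cleared 0 line(s) (total 0); column heights now [0 0 5 5 0], max=5
Drop 3: J rot0 at col 0 lands with bottom-row=5; cleared 0 line(s) (total 0); column heights now [7 6 6 5 0], max=7
Drop 4: O rot3 at col 3 lands with bottom-row=5; cleared 1 line(s) (total 1); column heights now [6 0 5 6 6], max=6
Test piece T rot2 at col 2 (width 3): heights before test = [6 0 5 6 6]; fits = False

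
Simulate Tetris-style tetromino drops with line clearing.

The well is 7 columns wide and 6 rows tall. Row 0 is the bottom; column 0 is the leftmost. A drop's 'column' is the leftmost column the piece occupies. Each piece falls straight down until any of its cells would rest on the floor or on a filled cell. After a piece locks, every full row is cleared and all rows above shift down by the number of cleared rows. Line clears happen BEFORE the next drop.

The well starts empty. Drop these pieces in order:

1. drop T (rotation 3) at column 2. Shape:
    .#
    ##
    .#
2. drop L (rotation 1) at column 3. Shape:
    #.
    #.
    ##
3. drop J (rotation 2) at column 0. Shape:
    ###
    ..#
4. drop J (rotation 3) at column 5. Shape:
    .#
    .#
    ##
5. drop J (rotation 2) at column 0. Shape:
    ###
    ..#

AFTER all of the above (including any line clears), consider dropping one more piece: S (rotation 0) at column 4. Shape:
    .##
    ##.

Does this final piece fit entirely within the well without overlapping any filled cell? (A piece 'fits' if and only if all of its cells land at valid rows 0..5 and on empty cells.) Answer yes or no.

Drop 1: T rot3 at col 2 lands with bottom-row=0; cleared 0 line(s) (total 0); column heights now [0 0 2 3 0 0 0], max=3
Drop 2: L rot1 at col 3 lands with bottom-row=3; cleared 0 line(s) (total 0); column heights now [0 0 2 6 4 0 0], max=6
Drop 3: J rot2 at col 0 lands with bottom-row=2; cleared 0 line(s) (total 0); column heights now [4 4 4 6 4 0 0], max=6
Drop 4: J rot3 at col 5 lands with bottom-row=0; cleared 0 line(s) (total 0); column heights now [4 4 4 6 4 1 3], max=6
Drop 5: J rot2 at col 0 lands with bottom-row=4; cleared 0 line(s) (total 0); column heights now [6 6 6 6 4 1 3], max=6
Test piece S rot0 at col 4 (width 3): heights before test = [6 6 6 6 4 1 3]; fits = True

Answer: yes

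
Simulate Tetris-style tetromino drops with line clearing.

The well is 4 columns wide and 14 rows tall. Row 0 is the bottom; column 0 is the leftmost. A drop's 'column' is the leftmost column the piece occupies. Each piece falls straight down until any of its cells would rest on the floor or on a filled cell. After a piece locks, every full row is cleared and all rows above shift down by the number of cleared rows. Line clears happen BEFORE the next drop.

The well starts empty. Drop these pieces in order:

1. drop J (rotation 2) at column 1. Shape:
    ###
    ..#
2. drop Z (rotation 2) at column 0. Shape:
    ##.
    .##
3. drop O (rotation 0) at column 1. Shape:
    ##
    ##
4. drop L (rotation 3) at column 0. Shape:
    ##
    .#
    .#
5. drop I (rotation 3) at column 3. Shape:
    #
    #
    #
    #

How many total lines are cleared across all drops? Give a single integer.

Answer: 0

Derivation:
Drop 1: J rot2 at col 1 lands with bottom-row=0; cleared 0 line(s) (total 0); column heights now [0 2 2 2], max=2
Drop 2: Z rot2 at col 0 lands with bottom-row=2; cleared 0 line(s) (total 0); column heights now [4 4 3 2], max=4
Drop 3: O rot0 at col 1 lands with bottom-row=4; cleared 0 line(s) (total 0); column heights now [4 6 6 2], max=6
Drop 4: L rot3 at col 0 lands with bottom-row=6; cleared 0 line(s) (total 0); column heights now [9 9 6 2], max=9
Drop 5: I rot3 at col 3 lands with bottom-row=2; cleared 0 line(s) (total 0); column heights now [9 9 6 6], max=9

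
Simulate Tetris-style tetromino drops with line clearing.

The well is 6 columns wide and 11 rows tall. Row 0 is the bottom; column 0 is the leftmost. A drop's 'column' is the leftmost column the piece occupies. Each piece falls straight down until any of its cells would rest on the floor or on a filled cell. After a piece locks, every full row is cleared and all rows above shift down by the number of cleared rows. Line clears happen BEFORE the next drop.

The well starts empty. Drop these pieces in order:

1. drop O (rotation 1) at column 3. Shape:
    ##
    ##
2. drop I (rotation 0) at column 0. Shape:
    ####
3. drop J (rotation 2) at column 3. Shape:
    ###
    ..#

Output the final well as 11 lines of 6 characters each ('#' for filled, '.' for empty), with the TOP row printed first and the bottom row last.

Answer: ......
......
......
......
......
......
......
...###
####.#
...##.
...##.

Derivation:
Drop 1: O rot1 at col 3 lands with bottom-row=0; cleared 0 line(s) (total 0); column heights now [0 0 0 2 2 0], max=2
Drop 2: I rot0 at col 0 lands with bottom-row=2; cleared 0 line(s) (total 0); column heights now [3 3 3 3 2 0], max=3
Drop 3: J rot2 at col 3 lands with bottom-row=2; cleared 0 line(s) (total 0); column heights now [3 3 3 4 4 4], max=4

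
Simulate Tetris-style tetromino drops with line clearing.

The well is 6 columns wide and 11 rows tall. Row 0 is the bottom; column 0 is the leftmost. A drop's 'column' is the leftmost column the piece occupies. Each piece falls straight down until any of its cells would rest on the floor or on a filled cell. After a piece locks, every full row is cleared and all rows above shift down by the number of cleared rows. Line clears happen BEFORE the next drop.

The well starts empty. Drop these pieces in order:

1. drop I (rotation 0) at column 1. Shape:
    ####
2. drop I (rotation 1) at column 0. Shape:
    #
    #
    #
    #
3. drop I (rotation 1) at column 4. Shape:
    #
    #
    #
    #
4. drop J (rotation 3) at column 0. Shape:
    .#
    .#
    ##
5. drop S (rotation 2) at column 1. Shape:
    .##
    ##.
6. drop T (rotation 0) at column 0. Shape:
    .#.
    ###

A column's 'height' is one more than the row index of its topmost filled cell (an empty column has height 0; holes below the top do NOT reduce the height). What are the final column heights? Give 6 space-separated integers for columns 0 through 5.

Answer: 10 11 10 9 5 0

Derivation:
Drop 1: I rot0 at col 1 lands with bottom-row=0; cleared 0 line(s) (total 0); column heights now [0 1 1 1 1 0], max=1
Drop 2: I rot1 at col 0 lands with bottom-row=0; cleared 0 line(s) (total 0); column heights now [4 1 1 1 1 0], max=4
Drop 3: I rot1 at col 4 lands with bottom-row=1; cleared 0 line(s) (total 0); column heights now [4 1 1 1 5 0], max=5
Drop 4: J rot3 at col 0 lands with bottom-row=4; cleared 0 line(s) (total 0); column heights now [5 7 1 1 5 0], max=7
Drop 5: S rot2 at col 1 lands with bottom-row=7; cleared 0 line(s) (total 0); column heights now [5 8 9 9 5 0], max=9
Drop 6: T rot0 at col 0 lands with bottom-row=9; cleared 0 line(s) (total 0); column heights now [10 11 10 9 5 0], max=11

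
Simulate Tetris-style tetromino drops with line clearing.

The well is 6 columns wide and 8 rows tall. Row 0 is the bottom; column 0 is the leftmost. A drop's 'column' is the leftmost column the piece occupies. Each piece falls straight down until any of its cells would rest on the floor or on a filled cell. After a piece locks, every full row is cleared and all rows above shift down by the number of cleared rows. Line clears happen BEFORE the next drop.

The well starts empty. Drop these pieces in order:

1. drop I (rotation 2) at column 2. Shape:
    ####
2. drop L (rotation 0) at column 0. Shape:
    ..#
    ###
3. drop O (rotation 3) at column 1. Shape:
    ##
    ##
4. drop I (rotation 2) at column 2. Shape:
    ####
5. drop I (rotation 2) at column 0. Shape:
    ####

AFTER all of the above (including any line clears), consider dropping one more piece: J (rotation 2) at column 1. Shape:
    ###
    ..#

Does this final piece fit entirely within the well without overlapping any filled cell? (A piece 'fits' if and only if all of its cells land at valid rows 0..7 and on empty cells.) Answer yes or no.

Answer: no

Derivation:
Drop 1: I rot2 at col 2 lands with bottom-row=0; cleared 0 line(s) (total 0); column heights now [0 0 1 1 1 1], max=1
Drop 2: L rot0 at col 0 lands with bottom-row=1; cleared 0 line(s) (total 0); column heights now [2 2 3 1 1 1], max=3
Drop 3: O rot3 at col 1 lands with bottom-row=3; cleared 0 line(s) (total 0); column heights now [2 5 5 1 1 1], max=5
Drop 4: I rot2 at col 2 lands with bottom-row=5; cleared 0 line(s) (total 0); column heights now [2 5 6 6 6 6], max=6
Drop 5: I rot2 at col 0 lands with bottom-row=6; cleared 0 line(s) (total 0); column heights now [7 7 7 7 6 6], max=7
Test piece J rot2 at col 1 (width 3): heights before test = [7 7 7 7 6 6]; fits = False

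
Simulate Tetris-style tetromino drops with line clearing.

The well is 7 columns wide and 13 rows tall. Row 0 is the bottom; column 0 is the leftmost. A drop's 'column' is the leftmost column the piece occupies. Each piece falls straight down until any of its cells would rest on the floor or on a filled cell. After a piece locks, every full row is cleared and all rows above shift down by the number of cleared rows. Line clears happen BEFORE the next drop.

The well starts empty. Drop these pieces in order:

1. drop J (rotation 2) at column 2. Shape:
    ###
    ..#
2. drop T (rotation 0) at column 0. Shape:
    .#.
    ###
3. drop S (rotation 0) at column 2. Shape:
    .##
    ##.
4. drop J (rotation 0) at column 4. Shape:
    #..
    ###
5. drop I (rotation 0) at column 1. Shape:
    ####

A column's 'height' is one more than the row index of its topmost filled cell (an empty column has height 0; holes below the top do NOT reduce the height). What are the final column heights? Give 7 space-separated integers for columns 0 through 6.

Answer: 3 8 8 8 8 6 6

Derivation:
Drop 1: J rot2 at col 2 lands with bottom-row=0; cleared 0 line(s) (total 0); column heights now [0 0 2 2 2 0 0], max=2
Drop 2: T rot0 at col 0 lands with bottom-row=2; cleared 0 line(s) (total 0); column heights now [3 4 3 2 2 0 0], max=4
Drop 3: S rot0 at col 2 lands with bottom-row=3; cleared 0 line(s) (total 0); column heights now [3 4 4 5 5 0 0], max=5
Drop 4: J rot0 at col 4 lands with bottom-row=5; cleared 0 line(s) (total 0); column heights now [3 4 4 5 7 6 6], max=7
Drop 5: I rot0 at col 1 lands with bottom-row=7; cleared 0 line(s) (total 0); column heights now [3 8 8 8 8 6 6], max=8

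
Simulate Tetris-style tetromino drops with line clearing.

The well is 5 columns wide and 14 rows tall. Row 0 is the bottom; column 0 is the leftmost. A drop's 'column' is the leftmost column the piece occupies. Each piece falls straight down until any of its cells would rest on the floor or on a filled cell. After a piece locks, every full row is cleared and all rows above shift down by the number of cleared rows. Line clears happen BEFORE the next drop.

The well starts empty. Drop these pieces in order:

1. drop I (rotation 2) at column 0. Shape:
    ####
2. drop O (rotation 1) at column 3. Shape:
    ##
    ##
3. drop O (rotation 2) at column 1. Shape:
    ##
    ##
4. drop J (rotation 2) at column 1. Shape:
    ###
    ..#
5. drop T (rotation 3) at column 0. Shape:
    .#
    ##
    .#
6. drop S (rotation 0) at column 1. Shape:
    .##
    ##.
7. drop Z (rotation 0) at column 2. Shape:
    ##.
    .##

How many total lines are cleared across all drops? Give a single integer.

Answer: 0

Derivation:
Drop 1: I rot2 at col 0 lands with bottom-row=0; cleared 0 line(s) (total 0); column heights now [1 1 1 1 0], max=1
Drop 2: O rot1 at col 3 lands with bottom-row=1; cleared 0 line(s) (total 0); column heights now [1 1 1 3 3], max=3
Drop 3: O rot2 at col 1 lands with bottom-row=1; cleared 0 line(s) (total 0); column heights now [1 3 3 3 3], max=3
Drop 4: J rot2 at col 1 lands with bottom-row=3; cleared 0 line(s) (total 0); column heights now [1 5 5 5 3], max=5
Drop 5: T rot3 at col 0 lands with bottom-row=5; cleared 0 line(s) (total 0); column heights now [7 8 5 5 3], max=8
Drop 6: S rot0 at col 1 lands with bottom-row=8; cleared 0 line(s) (total 0); column heights now [7 9 10 10 3], max=10
Drop 7: Z rot0 at col 2 lands with bottom-row=10; cleared 0 line(s) (total 0); column heights now [7 9 12 12 11], max=12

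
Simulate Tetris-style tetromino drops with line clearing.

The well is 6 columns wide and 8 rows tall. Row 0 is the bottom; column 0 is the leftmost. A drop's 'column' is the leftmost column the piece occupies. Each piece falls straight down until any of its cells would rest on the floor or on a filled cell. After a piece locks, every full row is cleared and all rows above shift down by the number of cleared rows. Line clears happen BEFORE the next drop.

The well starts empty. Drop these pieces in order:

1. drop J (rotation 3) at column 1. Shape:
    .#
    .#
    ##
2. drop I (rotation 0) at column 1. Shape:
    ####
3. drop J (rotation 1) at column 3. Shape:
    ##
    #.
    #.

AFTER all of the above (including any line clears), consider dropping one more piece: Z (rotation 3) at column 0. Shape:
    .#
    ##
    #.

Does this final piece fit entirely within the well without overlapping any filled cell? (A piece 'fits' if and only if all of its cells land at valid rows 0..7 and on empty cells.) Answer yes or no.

Drop 1: J rot3 at col 1 lands with bottom-row=0; cleared 0 line(s) (total 0); column heights now [0 1 3 0 0 0], max=3
Drop 2: I rot0 at col 1 lands with bottom-row=3; cleared 0 line(s) (total 0); column heights now [0 4 4 4 4 0], max=4
Drop 3: J rot1 at col 3 lands with bottom-row=4; cleared 0 line(s) (total 0); column heights now [0 4 4 7 7 0], max=7
Test piece Z rot3 at col 0 (width 2): heights before test = [0 4 4 7 7 0]; fits = True

Answer: yes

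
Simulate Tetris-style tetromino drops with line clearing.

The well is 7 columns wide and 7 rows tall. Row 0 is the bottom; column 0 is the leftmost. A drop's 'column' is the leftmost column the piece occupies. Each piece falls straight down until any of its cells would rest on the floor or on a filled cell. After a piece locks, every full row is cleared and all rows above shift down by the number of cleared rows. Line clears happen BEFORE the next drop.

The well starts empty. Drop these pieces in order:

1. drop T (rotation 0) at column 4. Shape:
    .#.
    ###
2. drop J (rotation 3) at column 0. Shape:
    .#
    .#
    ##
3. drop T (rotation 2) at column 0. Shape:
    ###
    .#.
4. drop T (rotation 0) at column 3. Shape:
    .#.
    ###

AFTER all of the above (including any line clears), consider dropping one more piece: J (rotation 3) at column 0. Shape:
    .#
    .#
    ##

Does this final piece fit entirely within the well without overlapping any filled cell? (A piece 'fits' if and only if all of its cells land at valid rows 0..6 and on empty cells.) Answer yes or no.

Drop 1: T rot0 at col 4 lands with bottom-row=0; cleared 0 line(s) (total 0); column heights now [0 0 0 0 1 2 1], max=2
Drop 2: J rot3 at col 0 lands with bottom-row=0; cleared 0 line(s) (total 0); column heights now [1 3 0 0 1 2 1], max=3
Drop 3: T rot2 at col 0 lands with bottom-row=3; cleared 0 line(s) (total 0); column heights now [5 5 5 0 1 2 1], max=5
Drop 4: T rot0 at col 3 lands with bottom-row=2; cleared 0 line(s) (total 0); column heights now [5 5 5 3 4 3 1], max=5
Test piece J rot3 at col 0 (width 2): heights before test = [5 5 5 3 4 3 1]; fits = False

Answer: no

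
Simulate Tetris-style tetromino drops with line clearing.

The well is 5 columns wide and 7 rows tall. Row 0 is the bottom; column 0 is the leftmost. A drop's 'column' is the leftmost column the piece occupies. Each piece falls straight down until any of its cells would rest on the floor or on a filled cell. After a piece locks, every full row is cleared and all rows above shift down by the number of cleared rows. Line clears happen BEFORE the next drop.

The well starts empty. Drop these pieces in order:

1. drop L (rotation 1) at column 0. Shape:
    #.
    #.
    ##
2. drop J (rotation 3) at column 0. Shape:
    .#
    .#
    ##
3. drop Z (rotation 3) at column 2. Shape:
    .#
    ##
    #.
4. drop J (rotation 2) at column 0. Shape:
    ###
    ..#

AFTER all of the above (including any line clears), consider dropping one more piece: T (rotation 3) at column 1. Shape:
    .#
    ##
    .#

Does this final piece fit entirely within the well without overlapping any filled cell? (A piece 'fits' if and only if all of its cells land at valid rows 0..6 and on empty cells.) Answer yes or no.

Answer: no

Derivation:
Drop 1: L rot1 at col 0 lands with bottom-row=0; cleared 0 line(s) (total 0); column heights now [3 1 0 0 0], max=3
Drop 2: J rot3 at col 0 lands with bottom-row=3; cleared 0 line(s) (total 0); column heights now [4 6 0 0 0], max=6
Drop 3: Z rot3 at col 2 lands with bottom-row=0; cleared 0 line(s) (total 0); column heights now [4 6 2 3 0], max=6
Drop 4: J rot2 at col 0 lands with bottom-row=5; cleared 0 line(s) (total 0); column heights now [7 7 7 3 0], max=7
Test piece T rot3 at col 1 (width 2): heights before test = [7 7 7 3 0]; fits = False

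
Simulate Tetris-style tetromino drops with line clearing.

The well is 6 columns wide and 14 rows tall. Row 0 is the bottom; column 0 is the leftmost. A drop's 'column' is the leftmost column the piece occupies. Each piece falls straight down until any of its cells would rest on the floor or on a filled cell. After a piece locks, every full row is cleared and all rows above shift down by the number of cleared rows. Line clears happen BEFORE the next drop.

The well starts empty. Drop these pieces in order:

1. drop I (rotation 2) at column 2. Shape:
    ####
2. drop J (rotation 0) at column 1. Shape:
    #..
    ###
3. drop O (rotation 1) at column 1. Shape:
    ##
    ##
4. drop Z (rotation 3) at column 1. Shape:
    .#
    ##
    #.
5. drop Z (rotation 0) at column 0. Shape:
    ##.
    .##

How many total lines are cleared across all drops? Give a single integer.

Answer: 0

Derivation:
Drop 1: I rot2 at col 2 lands with bottom-row=0; cleared 0 line(s) (total 0); column heights now [0 0 1 1 1 1], max=1
Drop 2: J rot0 at col 1 lands with bottom-row=1; cleared 0 line(s) (total 0); column heights now [0 3 2 2 1 1], max=3
Drop 3: O rot1 at col 1 lands with bottom-row=3; cleared 0 line(s) (total 0); column heights now [0 5 5 2 1 1], max=5
Drop 4: Z rot3 at col 1 lands with bottom-row=5; cleared 0 line(s) (total 0); column heights now [0 7 8 2 1 1], max=8
Drop 5: Z rot0 at col 0 lands with bottom-row=8; cleared 0 line(s) (total 0); column heights now [10 10 9 2 1 1], max=10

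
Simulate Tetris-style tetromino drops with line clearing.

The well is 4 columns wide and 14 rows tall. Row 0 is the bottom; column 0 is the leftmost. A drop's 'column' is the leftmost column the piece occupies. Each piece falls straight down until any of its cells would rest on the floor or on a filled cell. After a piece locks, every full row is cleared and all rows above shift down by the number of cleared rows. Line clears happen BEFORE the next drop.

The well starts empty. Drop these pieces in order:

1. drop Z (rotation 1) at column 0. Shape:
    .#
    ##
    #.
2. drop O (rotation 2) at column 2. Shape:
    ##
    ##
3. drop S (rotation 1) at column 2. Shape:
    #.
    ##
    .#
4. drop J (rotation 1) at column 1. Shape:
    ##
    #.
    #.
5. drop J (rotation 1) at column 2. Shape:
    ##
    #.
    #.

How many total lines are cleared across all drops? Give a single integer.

Drop 1: Z rot1 at col 0 lands with bottom-row=0; cleared 0 line(s) (total 0); column heights now [2 3 0 0], max=3
Drop 2: O rot2 at col 2 lands with bottom-row=0; cleared 1 line(s) (total 1); column heights now [1 2 1 1], max=2
Drop 3: S rot1 at col 2 lands with bottom-row=1; cleared 0 line(s) (total 1); column heights now [1 2 4 3], max=4
Drop 4: J rot1 at col 1 lands with bottom-row=2; cleared 0 line(s) (total 1); column heights now [1 5 5 3], max=5
Drop 5: J rot1 at col 2 lands with bottom-row=5; cleared 0 line(s) (total 1); column heights now [1 5 8 8], max=8

Answer: 1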